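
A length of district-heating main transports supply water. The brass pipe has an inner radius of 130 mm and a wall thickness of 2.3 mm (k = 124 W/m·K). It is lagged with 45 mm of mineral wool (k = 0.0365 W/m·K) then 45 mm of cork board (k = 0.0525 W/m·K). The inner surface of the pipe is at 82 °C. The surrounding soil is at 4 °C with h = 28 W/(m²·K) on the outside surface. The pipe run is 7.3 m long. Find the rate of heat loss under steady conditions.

Q ≈ 286 W

Cylindrical conduction, so R = ln(r₂/r₁)/(2πkL) per layer, in series:
R_brass pipe wall = ln(132.3/130)/(2π×124×7.3) = 3.084×10^-6 K/W
R_mineral wool = ln(177.3/132.3)/(2π×0.0365×7.3) = 0.1749 K/W
R_cork board = ln(222.3/177.3)/(2π×0.0525×7.3) = 0.09393 K/W
R_outer film = 1/(h_o·2πr_oL) = 1/(28×2π×0.2223×7.3) = 0.003503 K/W
R_total = 0.2723 K/W
Q = ΔT/R_total = 78/0.2723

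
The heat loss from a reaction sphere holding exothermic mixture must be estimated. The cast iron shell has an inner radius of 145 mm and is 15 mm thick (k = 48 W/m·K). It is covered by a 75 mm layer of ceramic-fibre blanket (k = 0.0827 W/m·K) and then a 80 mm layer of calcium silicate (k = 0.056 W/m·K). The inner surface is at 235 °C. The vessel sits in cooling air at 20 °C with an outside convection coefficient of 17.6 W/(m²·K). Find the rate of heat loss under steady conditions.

Q ≈ 61.4 W

For a spherical shell R = (1/r₁ − 1/r₂)/(4πk); film R = 1/(h·4πr²). In series:
R_cast iron shell = (1/0.145 − 1/0.16)/(4π×48) = 0.001072 K/W
R_ceramic-fibre blanket = (1/0.16 − 1/0.235)/(4π×0.0827) = 1.919 K/W
R_calcium silicate = (1/0.235 − 1/0.315)/(4π×0.056) = 1.536 K/W
R_outer film = 1/(h·4πr_o²) = 1/(17.6×4π×0.315²) = 0.04557 K/W
R_total = 3.502 K/W
Q = ΔT/R_total = 215/3.502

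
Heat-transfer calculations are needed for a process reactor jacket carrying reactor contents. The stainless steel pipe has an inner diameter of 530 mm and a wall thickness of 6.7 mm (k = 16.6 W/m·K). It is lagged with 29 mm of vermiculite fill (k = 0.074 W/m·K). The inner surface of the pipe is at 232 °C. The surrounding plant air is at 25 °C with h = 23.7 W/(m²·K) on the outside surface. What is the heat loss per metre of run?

For a radial system each layer contributes R = ln(r_out/r_in)/(2πkL); films add R = 1/(hA).
R_stainless steel pipe wall = ln(271.7/265)/(2π×16.6×1) = 2.394×10^-4 K/W
R_vermiculite fill = ln(300.7/271.7)/(2π×0.074×1) = 0.2181 K/W
R_outer film = 1/(h_o·2πr_oL) = 1/(23.7×2π×0.3007×1) = 0.02233 K/W
R_total = 0.2407 K/W
Q = ΔT/R_total = 207/0.2407

q′ ≈ 860 W/m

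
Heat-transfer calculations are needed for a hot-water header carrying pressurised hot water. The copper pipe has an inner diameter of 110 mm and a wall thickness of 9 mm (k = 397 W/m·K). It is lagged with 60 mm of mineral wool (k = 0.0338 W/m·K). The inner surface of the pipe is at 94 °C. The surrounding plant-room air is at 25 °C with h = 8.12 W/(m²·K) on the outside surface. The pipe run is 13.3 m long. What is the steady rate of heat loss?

For a radial system each layer contributes R = ln(r_out/r_in)/(2πkL); films add R = 1/(hA).
R_copper pipe wall = ln(64/55)/(2π×397×13.3) = 4.568×10^-6 K/W
R_mineral wool = ln(124/64)/(2π×0.0338×13.3) = 0.2342 K/W
R_outer film = 1/(h_o·2πr_oL) = 1/(8.12×2π×0.124×13.3) = 0.01188 K/W
R_total = 0.2461 K/W
Q = ΔT/R_total = 69/0.2461

Q ≈ 280 W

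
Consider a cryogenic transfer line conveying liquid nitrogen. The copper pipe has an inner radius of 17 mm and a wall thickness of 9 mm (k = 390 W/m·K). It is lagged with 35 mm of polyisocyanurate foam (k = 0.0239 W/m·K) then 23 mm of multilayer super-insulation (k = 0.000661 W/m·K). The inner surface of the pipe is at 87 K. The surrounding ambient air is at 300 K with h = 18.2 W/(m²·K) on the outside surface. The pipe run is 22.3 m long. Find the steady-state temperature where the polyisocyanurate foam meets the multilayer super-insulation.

Radial resistances (cylindrical: R_cond = ln(r_o/r_i)/(2πkL), R_conv = 1/(h·2πrL)):
R_copper pipe wall = ln(26/17)/(2π×390×22.3) = 7.775×10^-6 K/W
R_polyisocyanurate foam = ln(61/26)/(2π×0.0239×22.3) = 0.2547 K/W
R_multilayer super-insulation = ln(84/61)/(2π×0.000661×22.3) = 3.455 K/W
R_outer film = 1/(h_o·2πr_oL) = 1/(18.2×2π×0.084×22.3) = 0.004668 K/W
R_total = 3.714 K/W
Q = ΔT/R_total = 213/3.714
Q = 57.4 W
T_interface = T_inner + Q·ΣR(inner→interface) = 87 + 57.4×0.2547

T ≈ 102 K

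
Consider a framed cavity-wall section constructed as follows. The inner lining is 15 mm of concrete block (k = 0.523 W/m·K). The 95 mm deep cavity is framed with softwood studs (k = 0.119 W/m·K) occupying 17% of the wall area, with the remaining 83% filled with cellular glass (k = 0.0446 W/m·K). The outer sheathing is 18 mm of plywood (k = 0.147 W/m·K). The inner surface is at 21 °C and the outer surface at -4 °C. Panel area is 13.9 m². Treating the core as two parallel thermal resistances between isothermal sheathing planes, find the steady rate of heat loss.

Q ≈ 192 W

Sheathing layers in series; stud and cavity paths in parallel between them.
R_inner = 0.015/(0.523×13.9) = 0.002063 K/W
R_stud  = 0.095/(0.119×0.17×13.9) = 0.3378 K/W
R_cav   = 0.095/(0.0446×0.83×13.9) = 0.1846 K/W
1/R_core = 1/R_stud + 1/R_cav → R_core = 0.1194 K/W
R_outer = 0.018/(0.147×13.9) = 0.008809 K/W
R_total = 0.1303 K/W
Q = ΔT/R_total = 25/0.1303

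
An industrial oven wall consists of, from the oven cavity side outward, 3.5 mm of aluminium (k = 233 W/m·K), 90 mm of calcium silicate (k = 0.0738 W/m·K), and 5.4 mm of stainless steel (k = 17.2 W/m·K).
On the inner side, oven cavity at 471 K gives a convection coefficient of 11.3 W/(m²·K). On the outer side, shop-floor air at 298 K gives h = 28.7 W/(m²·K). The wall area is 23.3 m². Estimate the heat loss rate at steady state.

Q ≈ 3000 W

Series thermal resistances:
R_inner film = 1/(h_i·A) = 1/(11.3×23.3) = 0.003798 K/W
R_aluminium = L/(kA) = 0.0035/(233×23.3) = 6.447×10^-7 K/W
R_calcium silicate = L/(kA) = 0.09/(0.0738×23.3) = 0.05234 K/W
R_stainless steel = L/(kA) = 0.0054/(17.2×23.3) = 1.347×10^-5 K/W
R_outer film = 1/(h_o·A) = 1/(28.7×23.3) = 0.001495 K/W
R_total = 0.05765 K/W
Q = ΔT / R_total = 173 / 0.05765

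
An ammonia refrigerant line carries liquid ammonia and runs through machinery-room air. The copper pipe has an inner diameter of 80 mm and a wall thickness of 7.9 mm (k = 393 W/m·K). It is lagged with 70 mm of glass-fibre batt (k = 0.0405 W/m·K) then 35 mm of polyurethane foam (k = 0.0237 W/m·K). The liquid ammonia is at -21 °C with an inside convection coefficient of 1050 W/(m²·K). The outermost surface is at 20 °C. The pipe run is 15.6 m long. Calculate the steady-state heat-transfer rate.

Radial resistances (cylindrical: R_cond = ln(r_o/r_i)/(2πkL), R_conv = 1/(h·2πrL)):
R_inner film = 1/(h_i·2πr₁L) = 1/(1050×2π×0.04×15.6) = 2.429×10^-4 K/W
R_copper pipe wall = ln(47.9/40)/(2π×393×15.6) = 4.679×10^-6 K/W
R_glass-fibre batt = ln(117.9/47.9)/(2π×0.0405×15.6) = 0.2269 K/W
R_polyurethane foam = ln(152.9/117.9)/(2π×0.0237×15.6) = 0.1119 K/W
R_total = 0.339 K/W
Q = ΔT/R_total = 41/0.339

Q ≈ 121 W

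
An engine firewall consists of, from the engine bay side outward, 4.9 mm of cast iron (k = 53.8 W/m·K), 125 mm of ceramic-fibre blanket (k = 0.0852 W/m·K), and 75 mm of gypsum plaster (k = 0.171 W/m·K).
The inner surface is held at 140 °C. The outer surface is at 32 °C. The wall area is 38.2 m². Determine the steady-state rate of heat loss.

Treating each layer as a thermal resistance in series:
R_cast iron = L/(kA) = 0.0049/(53.8×38.2) = 2.384×10^-6 K/W
R_ceramic-fibre blanket = L/(kA) = 0.125/(0.0852×38.2) = 0.03841 K/W
R_gypsum plaster = L/(kA) = 0.075/(0.171×38.2) = 0.01148 K/W
R_total = 0.04989 K/W
Q = ΔT / R_total = 108 / 0.04989

Q ≈ 2160 W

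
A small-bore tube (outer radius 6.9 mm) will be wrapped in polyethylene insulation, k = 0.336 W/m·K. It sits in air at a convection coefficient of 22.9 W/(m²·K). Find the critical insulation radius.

r_cr ≈ 14.7 mm

For a cylinder r_cr = k/h = 0.336/22.9
r_cr = 14.7 mm; since the bare radius (6.9 mm) is below r_cr, adding a thin layer of insulation will *increase* heat loss.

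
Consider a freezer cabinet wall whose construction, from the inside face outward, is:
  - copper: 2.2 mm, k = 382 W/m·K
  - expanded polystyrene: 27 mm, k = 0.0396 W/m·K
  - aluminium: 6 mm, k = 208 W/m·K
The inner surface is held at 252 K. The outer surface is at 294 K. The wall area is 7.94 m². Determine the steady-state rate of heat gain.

Q ≈ 489 W

Model the wall as resistances in series:
R_copper = L/(kA) = 0.0022/(382×7.94) = 7.253×10^-7 K/W
R_expanded polystyrene = L/(kA) = 0.027/(0.0396×7.94) = 0.08587 K/W
R_aluminium = L/(kA) = 0.006/(208×7.94) = 3.633×10^-6 K/W
R_total = 0.08588 K/W
Q = ΔT / R_total = 42 / 0.08588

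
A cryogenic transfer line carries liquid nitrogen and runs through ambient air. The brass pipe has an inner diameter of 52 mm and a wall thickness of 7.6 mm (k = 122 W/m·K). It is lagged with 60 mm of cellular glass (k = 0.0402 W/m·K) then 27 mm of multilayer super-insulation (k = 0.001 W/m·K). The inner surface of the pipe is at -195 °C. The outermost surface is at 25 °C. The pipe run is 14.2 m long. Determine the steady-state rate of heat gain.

Cylindrical conduction, so R = ln(r₂/r₁)/(2πkL) per layer, in series:
R_brass pipe wall = ln(33.6/26)/(2π×122×14.2) = 2.356×10^-5 K/W
R_cellular glass = ln(93.6/33.6)/(2π×0.0402×14.2) = 0.2856 K/W
R_multilayer super-insulation = ln(120.6/93.6)/(2π×0.001×14.2) = 2.841 K/W
R_total = 3.126 K/W
Q = ΔT/R_total = 220/3.126

Q ≈ 70.4 W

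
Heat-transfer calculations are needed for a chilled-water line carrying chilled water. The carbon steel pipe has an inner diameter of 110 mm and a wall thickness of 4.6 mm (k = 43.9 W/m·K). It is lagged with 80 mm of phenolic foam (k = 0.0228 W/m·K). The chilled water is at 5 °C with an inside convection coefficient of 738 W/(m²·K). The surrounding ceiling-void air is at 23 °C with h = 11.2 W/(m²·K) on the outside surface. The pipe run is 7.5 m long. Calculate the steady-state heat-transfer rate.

Q ≈ 22.3 W

Treating each annulus and film as a series resistance:
R_inner film = 1/(h_i·2πr₁L) = 1/(738×2π×0.055×7.5) = 5.228×10^-4 K/W
R_carbon steel pipe wall = ln(59.6/55)/(2π×43.9×7.5) = 3.883×10^-5 K/W
R_phenolic foam = ln(139.6/59.6)/(2π×0.0228×7.5) = 0.7922 K/W
R_outer film = 1/(h_o·2πr_oL) = 1/(11.2×2π×0.1396×7.5) = 0.01357 K/W
R_total = 0.8063 K/W
Q = ΔT/R_total = 18/0.8063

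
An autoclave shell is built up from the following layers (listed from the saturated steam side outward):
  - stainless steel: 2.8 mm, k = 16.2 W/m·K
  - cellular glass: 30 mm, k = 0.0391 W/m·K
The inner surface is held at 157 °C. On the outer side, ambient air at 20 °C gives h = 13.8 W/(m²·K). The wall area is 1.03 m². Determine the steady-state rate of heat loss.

Thermal resistances in series:
R_stainless steel = L/(kA) = 0.0028/(16.2×1.03) = 1.678×10^-4 K/W
R_cellular glass = L/(kA) = 0.03/(0.0391×1.03) = 0.7449 K/W
R_outer film = 1/(h_o·A) = 1/(13.8×1.03) = 0.07035 K/W
R_total = 0.8154 K/W
Q = ΔT / R_total = 137 / 0.8154

Q ≈ 168 W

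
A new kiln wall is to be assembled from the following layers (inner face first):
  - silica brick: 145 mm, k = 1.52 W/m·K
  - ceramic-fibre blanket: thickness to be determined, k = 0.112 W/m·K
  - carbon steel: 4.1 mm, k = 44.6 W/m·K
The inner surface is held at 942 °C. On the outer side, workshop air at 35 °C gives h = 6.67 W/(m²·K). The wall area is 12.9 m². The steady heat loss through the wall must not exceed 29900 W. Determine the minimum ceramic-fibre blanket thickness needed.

L ≈ 16.3 mm

Thermal resistances in series:
R_silica brick = L/(kA) = 0.145/(1.52×12.9) = 0.007395 K/W
R_carbon steel = L/(kA) = 0.0041/(44.6×12.9) = 7.126×10^-6 K/W
R_outer film = 1/(h_o·A) = 1/(6.67×12.9) = 0.01162 K/W
Sum of the known resistances R_other = 0.01902 K/W
Required total resistance R_tot = ΔT/Q_allow = 907/29900 = 0.03033 K/W
R_ceramic-fibre blanket = R_tot − R_other = 0.01131 K/W
L = R·k·A = 0.01131×0.112×12.9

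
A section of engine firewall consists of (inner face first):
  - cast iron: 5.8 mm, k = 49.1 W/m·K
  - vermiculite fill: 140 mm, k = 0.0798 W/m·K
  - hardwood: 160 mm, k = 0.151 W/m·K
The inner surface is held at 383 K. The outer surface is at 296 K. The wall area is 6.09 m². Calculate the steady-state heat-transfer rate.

Using the resistance-network approach (series):
R_cast iron = L/(kA) = 0.0058/(49.1×6.09) = 1.94×10^-5 K/W
R_vermiculite fill = L/(kA) = 0.14/(0.0798×6.09) = 0.2881 K/W
R_hardwood = L/(kA) = 0.16/(0.151×6.09) = 0.174 K/W
R_total = 0.4621 K/W
Q = ΔT / R_total = 87 / 0.4621

Q ≈ 188 W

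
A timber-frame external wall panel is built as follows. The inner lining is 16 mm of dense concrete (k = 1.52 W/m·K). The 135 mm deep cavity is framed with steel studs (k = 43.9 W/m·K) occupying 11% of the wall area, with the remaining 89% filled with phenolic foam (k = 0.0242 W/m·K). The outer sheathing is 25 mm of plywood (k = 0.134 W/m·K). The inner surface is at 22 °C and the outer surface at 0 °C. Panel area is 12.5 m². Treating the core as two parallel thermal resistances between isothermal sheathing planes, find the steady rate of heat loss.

Sheathing layers in series; stud and cavity paths in parallel between them.
R_inner = 0.016/(1.52×12.5) = 8.421×10^-4 K/W
R_stud  = 0.135/(43.9×0.11×12.5) = 0.002236 K/W
R_cav   = 0.135/(0.0242×0.89×12.5) = 0.5014 K/W
1/R_core = 1/R_stud + 1/R_cav → R_core = 0.002227 K/W
R_outer = 0.025/(0.134×12.5) = 0.01493 K/W
R_total = 0.01799 K/W
Q = ΔT/R_total = 22/0.01799

Q ≈ 1220 W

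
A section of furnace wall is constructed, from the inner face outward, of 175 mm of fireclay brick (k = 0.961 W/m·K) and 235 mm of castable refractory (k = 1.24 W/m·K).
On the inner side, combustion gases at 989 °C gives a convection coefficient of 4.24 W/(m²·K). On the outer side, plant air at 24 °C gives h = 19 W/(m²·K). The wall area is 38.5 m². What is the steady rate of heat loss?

Thermal resistances in series:
R_inner film = 1/(h_i·A) = 1/(4.24×38.5) = 0.006126 K/W
R_fireclay brick = L/(kA) = 0.175/(0.961×38.5) = 0.00473 K/W
R_castable refractory = L/(kA) = 0.235/(1.24×38.5) = 0.004922 K/W
R_outer film = 1/(h_o·A) = 1/(19×38.5) = 0.001367 K/W
R_total = 0.01715 K/W
Q = ΔT / R_total = 965 / 0.01715

Q ≈ 56300 W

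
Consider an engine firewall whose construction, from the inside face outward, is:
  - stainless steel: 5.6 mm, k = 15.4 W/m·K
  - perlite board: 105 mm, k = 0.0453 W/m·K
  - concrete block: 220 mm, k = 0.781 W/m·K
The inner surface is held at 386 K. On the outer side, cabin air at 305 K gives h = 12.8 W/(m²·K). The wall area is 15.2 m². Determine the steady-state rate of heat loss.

Q ≈ 460 W

Treating each layer as a thermal resistance in series:
R_stainless steel = L/(kA) = 0.0056/(15.4×15.2) = 2.392×10^-5 K/W
R_perlite board = L/(kA) = 0.105/(0.0453×15.2) = 0.1525 K/W
R_concrete block = L/(kA) = 0.22/(0.781×15.2) = 0.01853 K/W
R_outer film = 1/(h_o·A) = 1/(12.8×15.2) = 0.00514 K/W
R_total = 0.1762 K/W
Q = ΔT / R_total = 81 / 0.1762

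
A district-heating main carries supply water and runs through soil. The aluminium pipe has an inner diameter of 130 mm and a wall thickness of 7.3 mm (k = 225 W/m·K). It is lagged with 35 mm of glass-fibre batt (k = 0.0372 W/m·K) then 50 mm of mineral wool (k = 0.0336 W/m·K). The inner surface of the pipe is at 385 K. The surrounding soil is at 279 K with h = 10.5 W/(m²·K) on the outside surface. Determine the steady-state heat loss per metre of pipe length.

q′ ≈ 29.5 W/m

Treating each annulus and film as a series resistance:
R_aluminium pipe wall = ln(72.3/65)/(2π×225×1) = 7.529×10^-5 K/W
R_glass-fibre batt = ln(107.3/72.3)/(2π×0.0372×1) = 1.689 K/W
R_mineral wool = ln(157.3/107.3)/(2π×0.0336×1) = 1.812 K/W
R_outer film = 1/(h_o·2πr_oL) = 1/(10.5×2π×0.1573×1) = 0.09636 K/W
R_total = 3.597 K/W
Q = ΔT/R_total = 106/3.597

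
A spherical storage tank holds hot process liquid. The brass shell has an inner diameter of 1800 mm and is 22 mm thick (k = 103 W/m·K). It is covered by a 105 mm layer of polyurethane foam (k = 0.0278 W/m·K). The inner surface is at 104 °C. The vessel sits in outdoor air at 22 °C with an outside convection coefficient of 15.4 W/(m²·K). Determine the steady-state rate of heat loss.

Q ≈ 254 W

Radial (spherical) resistances in series:
R_brass shell = (1/0.9 − 1/0.922)/(4π×103) = 2.048×10^-5 K/W
R_polyurethane foam = (1/0.922 − 1/1.027)/(4π×0.0278) = 0.3174 K/W
R_outer film = 1/(h·4πr_o²) = 1/(15.4×4π×1.027²) = 0.004899 K/W
R_total = 0.3223 K/W
Q = ΔT/R_total = 82/0.3223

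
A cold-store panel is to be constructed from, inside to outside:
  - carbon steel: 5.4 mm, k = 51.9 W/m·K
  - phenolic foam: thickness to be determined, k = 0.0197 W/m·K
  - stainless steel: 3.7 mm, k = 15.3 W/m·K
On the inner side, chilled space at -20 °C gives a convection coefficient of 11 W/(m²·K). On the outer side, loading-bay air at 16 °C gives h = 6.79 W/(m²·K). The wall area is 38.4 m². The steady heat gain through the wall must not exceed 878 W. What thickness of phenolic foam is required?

Series thermal resistances:
R_inner film = 1/(h_i·A) = 1/(11×38.4) = 0.002367 K/W
R_carbon steel = L/(kA) = 0.0054/(51.9×38.4) = 2.71×10^-6 K/W
R_stainless steel = L/(kA) = 0.0037/(15.3×38.4) = 6.298×10^-6 K/W
R_outer film = 1/(h_o·A) = 1/(6.79×38.4) = 0.003835 K/W
Sum of the known resistances R_other = 0.006212 K/W
Required total resistance R_tot = ΔT/Q_allow = 36/878 = 0.041 K/W
R_phenolic foam = R_tot − R_other = 0.03479 K/W
L = R·k·A = 0.03479×0.0197×38.4

L ≈ 26.3 mm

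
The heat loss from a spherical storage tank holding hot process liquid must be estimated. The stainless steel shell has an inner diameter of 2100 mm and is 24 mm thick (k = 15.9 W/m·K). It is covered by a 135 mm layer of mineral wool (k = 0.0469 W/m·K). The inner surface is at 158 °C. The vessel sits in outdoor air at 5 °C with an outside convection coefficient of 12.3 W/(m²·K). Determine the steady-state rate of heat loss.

Q ≈ 846 W

For a spherical shell R = (1/r₁ − 1/r₂)/(4πk); film R = 1/(h·4πr²). In series:
R_stainless steel shell = (1/1.05 − 1/1.074)/(4π×15.9) = 1.065×10^-4 K/W
R_mineral wool = (1/1.074 − 1/1.209)/(4π×0.0469) = 0.1764 K/W
R_outer film = 1/(h·4πr_o²) = 1/(12.3×4π×1.209²) = 0.004426 K/W
R_total = 0.1809 K/W
Q = ΔT/R_total = 153/0.1809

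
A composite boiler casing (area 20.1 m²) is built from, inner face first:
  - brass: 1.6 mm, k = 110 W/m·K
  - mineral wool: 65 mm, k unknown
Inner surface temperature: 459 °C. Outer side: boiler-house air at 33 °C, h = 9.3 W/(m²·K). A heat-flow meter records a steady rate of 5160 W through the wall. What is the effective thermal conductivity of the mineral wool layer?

k ≈ 0.0419 W/(m·K)

Series thermal resistances:
R_brass = L/(kA) = 0.0016/(110×20.1) = 7.237×10^-7 K/W
R_outer film = 1/(h_o·A) = 1/(9.3×20.1) = 0.00535 K/W
Sum of known resistances R_other = 0.00535 K/W
Total R = ΔT/Q = 426/5160 = 0.08256 K/W
R_mineral wool = R_total − R_other = 0.07721 K/W
k = L/(R·A) = 0.065/(0.07721×20.1)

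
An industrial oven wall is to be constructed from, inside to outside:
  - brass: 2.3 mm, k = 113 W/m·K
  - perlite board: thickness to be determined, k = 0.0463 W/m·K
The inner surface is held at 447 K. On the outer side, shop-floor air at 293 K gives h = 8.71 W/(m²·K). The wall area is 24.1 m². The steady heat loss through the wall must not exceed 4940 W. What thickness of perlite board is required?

L ≈ 29.5 mm

Treating each layer as a thermal resistance in series:
R_brass = L/(kA) = 0.0023/(113×24.1) = 8.446×10^-7 K/W
R_outer film = 1/(h_o·A) = 1/(8.71×24.1) = 0.004764 K/W
Sum of the known resistances R_other = 0.004765 K/W
Required total resistance R_tot = ΔT/Q_allow = 154/4940 = 0.03117 K/W
R_perlite board = R_tot − R_other = 0.02641 K/W
L = R·k·A = 0.02641×0.0463×24.1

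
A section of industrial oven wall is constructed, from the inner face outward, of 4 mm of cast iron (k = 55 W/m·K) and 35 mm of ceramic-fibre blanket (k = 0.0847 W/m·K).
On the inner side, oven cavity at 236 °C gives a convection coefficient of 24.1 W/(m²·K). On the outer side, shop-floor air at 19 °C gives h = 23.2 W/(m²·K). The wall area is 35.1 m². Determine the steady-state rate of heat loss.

Model the wall as resistances in series:
R_inner film = 1/(h_i·A) = 1/(24.1×35.1) = 0.001182 K/W
R_cast iron = L/(kA) = 0.004/(55×35.1) = 2.072×10^-6 K/W
R_ceramic-fibre blanket = L/(kA) = 0.035/(0.0847×35.1) = 0.01177 K/W
R_outer film = 1/(h_o·A) = 1/(23.2×35.1) = 0.001228 K/W
R_total = 0.01418 K/W
Q = ΔT / R_total = 217 / 0.01418

Q ≈ 15300 W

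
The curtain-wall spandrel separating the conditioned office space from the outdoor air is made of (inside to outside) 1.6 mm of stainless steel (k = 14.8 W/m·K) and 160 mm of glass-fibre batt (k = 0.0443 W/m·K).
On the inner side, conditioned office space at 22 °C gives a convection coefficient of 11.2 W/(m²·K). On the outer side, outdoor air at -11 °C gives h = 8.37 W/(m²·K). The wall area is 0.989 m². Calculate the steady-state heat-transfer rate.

Q ≈ 8.54 W

Treating each layer as a thermal resistance in series:
R_inner film = 1/(h_i·A) = 1/(11.2×0.989) = 0.09028 K/W
R_stainless steel = L/(kA) = 0.0016/(14.8×0.989) = 1.093×10^-4 K/W
R_glass-fibre batt = L/(kA) = 0.16/(0.0443×0.989) = 3.652 K/W
R_outer film = 1/(h_o·A) = 1/(8.37×0.989) = 0.1208 K/W
R_total = 3.863 K/W
Q = ΔT / R_total = 33 / 3.863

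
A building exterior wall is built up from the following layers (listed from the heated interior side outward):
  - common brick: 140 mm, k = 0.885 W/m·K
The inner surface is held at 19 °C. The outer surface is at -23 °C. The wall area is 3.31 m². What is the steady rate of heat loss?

Treating each layer as a thermal resistance in series:
R_common brick = L/(kA) = 0.14/(0.885×3.31) = 0.04779 K/W
R_total = 0.04779 K/W
Q = ΔT / R_total = 42 / 0.04779

Q ≈ 879 W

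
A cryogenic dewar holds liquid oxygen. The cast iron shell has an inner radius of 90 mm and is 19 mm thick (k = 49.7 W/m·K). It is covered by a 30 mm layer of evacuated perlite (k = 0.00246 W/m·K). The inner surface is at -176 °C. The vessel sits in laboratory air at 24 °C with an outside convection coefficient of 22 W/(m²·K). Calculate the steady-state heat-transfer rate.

Each spherical layer contributes R = (1/r_i − 1/r_o)/(4πk):
R_cast iron shell = (1/0.09 − 1/0.109)/(4π×49.7) = 0.003101 K/W
R_evacuated perlite = (1/0.109 − 1/0.139)/(4π×0.00246) = 64.05 K/W
R_outer film = 1/(h·4πr_o²) = 1/(22×4π×0.139²) = 0.1872 K/W
R_total = 64.24 K/W
Q = ΔT/R_total = 200/64.24

Q ≈ 3.11 W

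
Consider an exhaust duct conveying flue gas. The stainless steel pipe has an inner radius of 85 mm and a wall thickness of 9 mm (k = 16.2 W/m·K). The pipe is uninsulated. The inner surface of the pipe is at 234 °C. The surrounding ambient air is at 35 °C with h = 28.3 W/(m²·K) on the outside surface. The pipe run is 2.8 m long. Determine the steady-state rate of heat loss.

Q ≈ 9160 W

For a radial system each layer contributes R = ln(r_out/r_in)/(2πkL); films add R = 1/(hA).
R_stainless steel pipe wall = ln(94/85)/(2π×16.2×2.8) = 3.531×10^-4 K/W
R_outer film = 1/(h_o·2πr_oL) = 1/(28.3×2π×0.094×2.8) = 0.02137 K/W
R_total = 0.02172 K/W
Q = ΔT/R_total = 199/0.02172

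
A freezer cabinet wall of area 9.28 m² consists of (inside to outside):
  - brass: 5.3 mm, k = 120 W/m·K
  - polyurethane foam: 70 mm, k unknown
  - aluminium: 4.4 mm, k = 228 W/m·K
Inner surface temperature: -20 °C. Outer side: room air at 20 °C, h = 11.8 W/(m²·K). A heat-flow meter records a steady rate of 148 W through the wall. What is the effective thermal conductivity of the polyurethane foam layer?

Using the resistance-network approach (series):
R_brass = L/(kA) = 0.0053/(120×9.28) = 4.759×10^-6 K/W
R_aluminium = L/(kA) = 0.0044/(228×9.28) = 2.08×10^-6 K/W
R_outer film = 1/(h_o·A) = 1/(11.8×9.28) = 0.009132 K/W
Sum of known resistances R_other = 0.009139 K/W
Total R = ΔT/Q = 40/148 = 0.2703 K/W
R_polyurethane foam = R_total − R_other = 0.2611 K/W
k = L/(R·A) = 0.07/(0.2611×9.28)

k ≈ 0.0289 W/(m·K)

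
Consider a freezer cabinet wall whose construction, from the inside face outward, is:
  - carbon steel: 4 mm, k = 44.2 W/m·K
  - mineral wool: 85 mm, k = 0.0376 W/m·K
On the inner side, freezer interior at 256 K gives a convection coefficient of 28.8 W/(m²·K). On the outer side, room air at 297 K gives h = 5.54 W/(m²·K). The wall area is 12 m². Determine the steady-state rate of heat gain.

Q ≈ 199 W

Series thermal resistances:
R_inner film = 1/(h_i·A) = 1/(28.8×12) = 0.002894 K/W
R_carbon steel = L/(kA) = 0.004/(44.2×12) = 7.541×10^-6 K/W
R_mineral wool = L/(kA) = 0.085/(0.0376×12) = 0.1884 K/W
R_outer film = 1/(h_o·A) = 1/(5.54×12) = 0.01504 K/W
R_total = 0.2063 K/W
Q = ΔT / R_total = 41 / 0.2063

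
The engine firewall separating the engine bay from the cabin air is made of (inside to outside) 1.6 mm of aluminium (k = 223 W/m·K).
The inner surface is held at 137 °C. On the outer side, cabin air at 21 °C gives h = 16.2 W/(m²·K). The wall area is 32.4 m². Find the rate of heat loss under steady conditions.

Q ≈ 60900 W

Treating each layer as a thermal resistance in series:
R_aluminium = L/(kA) = 0.0016/(223×32.4) = 2.214×10^-7 K/W
R_outer film = 1/(h_o·A) = 1/(16.2×32.4) = 0.001905 K/W
R_total = 0.001905 K/W
Q = ΔT / R_total = 116 / 0.001905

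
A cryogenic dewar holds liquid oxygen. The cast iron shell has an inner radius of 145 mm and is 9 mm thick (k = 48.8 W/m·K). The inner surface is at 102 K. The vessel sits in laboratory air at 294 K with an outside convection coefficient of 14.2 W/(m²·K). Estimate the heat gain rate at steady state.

Each spherical layer contributes R = (1/r_i − 1/r_o)/(4πk):
R_cast iron shell = (1/0.145 − 1/0.154)/(4π×48.8) = 6.572×10^-4 K/W
R_outer film = 1/(h·4πr_o²) = 1/(14.2×4π×0.154²) = 0.2363 K/W
R_total = 0.237 K/W
Q = ΔT/R_total = 192/0.237

Q ≈ 810 W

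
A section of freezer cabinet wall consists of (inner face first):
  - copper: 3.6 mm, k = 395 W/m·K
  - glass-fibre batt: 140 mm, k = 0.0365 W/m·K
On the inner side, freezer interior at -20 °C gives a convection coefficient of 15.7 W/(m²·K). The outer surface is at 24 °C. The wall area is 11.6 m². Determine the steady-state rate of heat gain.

Series thermal resistances:
R_inner film = 1/(h_i·A) = 1/(15.7×11.6) = 0.005491 K/W
R_copper = L/(kA) = 0.0036/(395×11.6) = 7.857×10^-7 K/W
R_glass-fibre batt = L/(kA) = 0.14/(0.0365×11.6) = 0.3307 K/W
R_total = 0.3361 K/W
Q = ΔT / R_total = 44 / 0.3361

Q ≈ 131 W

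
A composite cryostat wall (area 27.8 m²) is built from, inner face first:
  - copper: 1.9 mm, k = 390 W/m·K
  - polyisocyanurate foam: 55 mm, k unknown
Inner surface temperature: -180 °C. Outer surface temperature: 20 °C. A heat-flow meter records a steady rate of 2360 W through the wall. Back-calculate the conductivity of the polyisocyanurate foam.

Thermal resistances in series:
R_copper = L/(kA) = 0.0019/(390×27.8) = 1.752×10^-7 K/W
Sum of known resistances R_other = 1.752×10^-7 K/W
Total R = ΔT/Q = 200/2360 = 0.08475 K/W
R_polyisocyanurate foam = R_total − R_other = 0.08475 K/W
k = L/(R·A) = 0.055/(0.08475×27.8)

k ≈ 0.0233 W/(m·K)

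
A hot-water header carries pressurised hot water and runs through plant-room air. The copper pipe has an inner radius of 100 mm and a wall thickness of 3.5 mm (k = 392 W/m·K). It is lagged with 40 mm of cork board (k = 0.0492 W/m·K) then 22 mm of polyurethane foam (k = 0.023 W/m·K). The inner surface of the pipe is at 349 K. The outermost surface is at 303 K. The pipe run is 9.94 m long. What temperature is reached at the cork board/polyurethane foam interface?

Treating each annulus and film as a series resistance:
R_copper pipe wall = ln(103.5/100)/(2π×392×9.94) = 1.405×10^-6 K/W
R_cork board = ln(143.5/103.5)/(2π×0.0492×9.94) = 0.1063 K/W
R_polyurethane foam = ln(165.5/143.5)/(2π×0.023×9.94) = 0.0993 K/W
R_total = 0.2056 K/W
Q = ΔT/R_total = 46/0.2056
Q = 224 W
T_interface = T_inner − Q·ΣR(inner→interface) = 349 − 224×0.1063

T ≈ 325 K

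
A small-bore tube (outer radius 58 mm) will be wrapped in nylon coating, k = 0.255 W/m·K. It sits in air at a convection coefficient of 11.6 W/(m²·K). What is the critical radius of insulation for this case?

r_cr ≈ 22 mm

For a cylinder r_cr = k/h = 0.255/11.6
r_cr = 22 mm; since the bare radius (58 mm) is above r_cr, any added insulation will reduce heat loss.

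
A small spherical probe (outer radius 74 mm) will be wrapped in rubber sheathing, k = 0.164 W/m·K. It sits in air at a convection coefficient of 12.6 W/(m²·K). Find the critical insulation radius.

r_cr ≈ 26 mm

For a sphere r_cr = 2k/h = 2×0.164/12.6
r_cr = 26 mm; since the bare radius (74 mm) is above r_cr, any added insulation will reduce heat loss.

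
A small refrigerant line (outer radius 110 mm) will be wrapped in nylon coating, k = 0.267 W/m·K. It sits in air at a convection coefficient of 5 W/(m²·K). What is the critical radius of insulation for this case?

r_cr ≈ 53.4 mm

For a cylinder r_cr = k/h = 0.267/5
r_cr = 53.4 mm; since the bare radius (110 mm) is above r_cr, any added insulation will reduce heat loss.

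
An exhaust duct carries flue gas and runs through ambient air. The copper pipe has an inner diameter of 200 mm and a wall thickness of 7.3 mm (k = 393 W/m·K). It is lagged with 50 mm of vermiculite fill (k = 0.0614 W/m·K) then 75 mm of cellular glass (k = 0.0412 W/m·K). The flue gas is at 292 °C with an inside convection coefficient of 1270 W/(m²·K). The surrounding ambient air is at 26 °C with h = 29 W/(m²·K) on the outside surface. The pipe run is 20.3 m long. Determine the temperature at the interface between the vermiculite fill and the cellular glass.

Treating each annulus and film as a series resistance:
R_inner film = 1/(h_i·2πr₁L) = 1/(1270×2π×0.1×20.3) = 6.173×10^-5 K/W
R_copper pipe wall = ln(107.3/100)/(2π×393×20.3) = 1.406×10^-6 K/W
R_vermiculite fill = ln(157.3/107.3)/(2π×0.0614×20.3) = 0.04884 K/W
R_cellular glass = ln(232.3/157.3)/(2π×0.0412×20.3) = 0.07419 K/W
R_outer film = 1/(h_o·2πr_oL) = 1/(29×2π×0.2323×20.3) = 0.001164 K/W
R_total = 0.1243 K/W
Q = ΔT/R_total = 266/0.1243
Q = 2140 W
T_interface = T_inner − Q·ΣR(inner→interface) = 292 − 2140×0.04891

T ≈ 187 °C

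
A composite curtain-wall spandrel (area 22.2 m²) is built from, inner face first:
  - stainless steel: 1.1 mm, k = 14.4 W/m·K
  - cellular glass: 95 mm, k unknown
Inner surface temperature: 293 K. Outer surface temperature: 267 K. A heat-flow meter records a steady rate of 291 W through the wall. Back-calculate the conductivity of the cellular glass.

k ≈ 0.0479 W/(m·K)

Thermal resistances in series:
R_stainless steel = L/(kA) = 0.0011/(14.4×22.2) = 3.441×10^-6 K/W
Sum of known resistances R_other = 3.441×10^-6 K/W
Total R = ΔT/Q = 26/291 = 0.08935 K/W
R_cellular glass = R_total − R_other = 0.08934 K/W
k = L/(R·A) = 0.095/(0.08934×22.2)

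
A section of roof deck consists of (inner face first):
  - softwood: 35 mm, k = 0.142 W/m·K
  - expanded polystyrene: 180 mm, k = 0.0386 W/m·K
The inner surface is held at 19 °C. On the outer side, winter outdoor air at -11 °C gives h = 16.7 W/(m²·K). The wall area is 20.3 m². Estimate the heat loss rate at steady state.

Q ≈ 123 W

Model the wall as resistances in series:
R_softwood = L/(kA) = 0.035/(0.142×20.3) = 0.01214 K/W
R_expanded polystyrene = L/(kA) = 0.18/(0.0386×20.3) = 0.2297 K/W
R_outer film = 1/(h_o·A) = 1/(16.7×20.3) = 0.00295 K/W
R_total = 0.2448 K/W
Q = ΔT / R_total = 30 / 0.2448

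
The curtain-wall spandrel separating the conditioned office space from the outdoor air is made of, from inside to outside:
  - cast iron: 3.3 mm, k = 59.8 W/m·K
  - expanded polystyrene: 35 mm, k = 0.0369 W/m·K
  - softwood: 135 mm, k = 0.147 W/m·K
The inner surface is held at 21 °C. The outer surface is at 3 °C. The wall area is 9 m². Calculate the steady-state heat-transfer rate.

Using the resistance-network approach (series):
R_cast iron = L/(kA) = 0.0033/(59.8×9) = 6.132×10^-6 K/W
R_expanded polystyrene = L/(kA) = 0.035/(0.0369×9) = 0.1054 K/W
R_softwood = L/(kA) = 0.135/(0.147×9) = 0.102 K/W
R_total = 0.2074 K/W
Q = ΔT / R_total = 18 / 0.2074

Q ≈ 86.8 W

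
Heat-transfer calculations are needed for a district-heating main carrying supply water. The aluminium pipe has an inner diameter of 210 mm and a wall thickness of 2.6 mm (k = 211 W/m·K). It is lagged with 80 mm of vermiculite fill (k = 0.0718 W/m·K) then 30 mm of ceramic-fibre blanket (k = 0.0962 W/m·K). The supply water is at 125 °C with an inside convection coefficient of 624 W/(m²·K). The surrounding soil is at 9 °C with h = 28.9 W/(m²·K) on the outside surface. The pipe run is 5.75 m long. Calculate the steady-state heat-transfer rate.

Radial resistances (cylindrical: R_cond = ln(r_o/r_i)/(2πkL), R_conv = 1/(h·2πrL)):
R_inner film = 1/(h_i·2πr₁L) = 1/(624×2π×0.105×5.75) = 4.225×10^-4 K/W
R_aluminium pipe wall = ln(107.6/105)/(2π×211×5.75) = 3.209×10^-6 K/W
R_vermiculite fill = ln(187.6/107.6)/(2π×0.0718×5.75) = 0.2143 K/W
R_ceramic-fibre blanket = ln(217.6/187.6)/(2π×0.0962×5.75) = 0.04268 K/W
R_outer film = 1/(h_o·2πr_oL) = 1/(28.9×2π×0.2176×5.75) = 0.004401 K/W
R_total = 0.2618 K/W
Q = ΔT/R_total = 116/0.2618

Q ≈ 443 W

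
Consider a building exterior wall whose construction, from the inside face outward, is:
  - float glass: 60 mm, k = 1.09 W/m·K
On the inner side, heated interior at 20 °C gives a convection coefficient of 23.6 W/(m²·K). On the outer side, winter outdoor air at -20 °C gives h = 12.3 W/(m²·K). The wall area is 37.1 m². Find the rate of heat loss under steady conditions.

Q ≈ 8300 W

Thermal resistances in series:
R_inner film = 1/(h_i·A) = 1/(23.6×37.1) = 0.001142 K/W
R_float glass = L/(kA) = 0.06/(1.09×37.1) = 0.001484 K/W
R_outer film = 1/(h_o·A) = 1/(12.3×37.1) = 0.002191 K/W
R_total = 0.004817 K/W
Q = ΔT / R_total = 40 / 0.004817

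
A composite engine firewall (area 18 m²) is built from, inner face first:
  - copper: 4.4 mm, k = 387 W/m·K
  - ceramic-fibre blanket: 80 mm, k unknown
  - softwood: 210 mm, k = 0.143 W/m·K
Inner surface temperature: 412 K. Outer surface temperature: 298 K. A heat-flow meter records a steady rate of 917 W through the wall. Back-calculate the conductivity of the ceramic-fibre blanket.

k ≈ 0.104 W/(m·K)

Model the wall as resistances in series:
R_copper = L/(kA) = 0.0044/(387×18) = 6.316×10^-7 K/W
R_softwood = L/(kA) = 0.21/(0.143×18) = 0.08159 K/W
Sum of known resistances R_other = 0.08159 K/W
Total R = ΔT/Q = 114/917 = 0.1243 K/W
R_ceramic-fibre blanket = R_total − R_other = 0.04273 K/W
k = L/(R·A) = 0.08/(0.04273×18)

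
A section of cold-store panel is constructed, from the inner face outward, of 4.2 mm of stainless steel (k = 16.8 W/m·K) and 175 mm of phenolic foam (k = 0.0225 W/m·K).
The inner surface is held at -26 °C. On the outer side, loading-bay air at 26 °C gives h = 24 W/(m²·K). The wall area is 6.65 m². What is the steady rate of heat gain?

Q ≈ 44.2 W

Series thermal resistances:
R_stainless steel = L/(kA) = 0.0042/(16.8×6.65) = 3.759×10^-5 K/W
R_phenolic foam = L/(kA) = 0.175/(0.0225×6.65) = 1.17 K/W
R_outer film = 1/(h_o·A) = 1/(24×6.65) = 0.006266 K/W
R_total = 1.176 K/W
Q = ΔT / R_total = 52 / 1.176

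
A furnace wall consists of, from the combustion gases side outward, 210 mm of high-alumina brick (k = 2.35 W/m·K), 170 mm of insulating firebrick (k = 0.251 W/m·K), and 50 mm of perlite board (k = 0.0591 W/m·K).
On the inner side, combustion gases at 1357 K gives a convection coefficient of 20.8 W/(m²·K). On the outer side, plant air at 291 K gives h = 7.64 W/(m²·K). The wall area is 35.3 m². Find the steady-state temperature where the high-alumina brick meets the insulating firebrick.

T ≈ 1280 K

Using the resistance-network approach (series):
R_inner film = 1/(h_i·A) = 1/(20.8×35.3) = 0.001362 K/W
R_high-alumina brick = L/(kA) = 0.21/(2.35×35.3) = 0.002531 K/W
R_insulating firebrick = L/(kA) = 0.17/(0.251×35.3) = 0.01919 K/W
R_perlite board = L/(kA) = 0.05/(0.0591×35.3) = 0.02397 K/W
R_outer film = 1/(h_o·A) = 1/(7.64×35.3) = 0.003708 K/W
R_total = 0.05075 K/W;  Q = ΔT/R_total = 1066/0.05075 = 21000 W
T_interface = T_inner − Q·ΣR(inner→interface) = 1357 − 21000×0.003893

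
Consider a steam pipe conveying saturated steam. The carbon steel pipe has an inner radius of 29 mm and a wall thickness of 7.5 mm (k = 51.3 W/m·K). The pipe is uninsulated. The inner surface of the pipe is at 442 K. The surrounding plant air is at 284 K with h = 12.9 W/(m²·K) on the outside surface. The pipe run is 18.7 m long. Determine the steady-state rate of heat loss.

Q ≈ 8720 W

Radial resistances (cylindrical: R_cond = ln(r_o/r_i)/(2πkL), R_conv = 1/(h·2πrL)):
R_carbon steel pipe wall = ln(36.5/29)/(2π×51.3×18.7) = 3.816×10^-5 K/W
R_outer film = 1/(h_o·2πr_oL) = 1/(12.9×2π×0.0365×18.7) = 0.01808 K/W
R_total = 0.01811 K/W
Q = ΔT/R_total = 158/0.01811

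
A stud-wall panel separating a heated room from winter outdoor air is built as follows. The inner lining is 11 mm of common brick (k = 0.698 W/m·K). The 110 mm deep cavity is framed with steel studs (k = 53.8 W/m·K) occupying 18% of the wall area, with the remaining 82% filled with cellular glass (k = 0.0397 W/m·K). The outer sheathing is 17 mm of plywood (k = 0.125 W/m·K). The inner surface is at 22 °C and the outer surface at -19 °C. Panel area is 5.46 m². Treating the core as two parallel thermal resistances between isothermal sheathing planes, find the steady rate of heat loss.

Sheathing layers in series; stud and cavity paths in parallel between them.
R_inner = 0.011/(0.698×5.46) = 0.002886 K/W
R_stud  = 0.11/(53.8×0.18×5.46) = 0.00208 K/W
R_cav   = 0.11/(0.0397×0.82×5.46) = 0.6189 K/W
1/R_core = 1/R_stud + 1/R_cav → R_core = 0.002073 K/W
R_outer = 0.017/(0.125×5.46) = 0.02491 K/W
R_total = 0.02987 K/W
Q = ΔT/R_total = 41/0.02987

Q ≈ 1370 W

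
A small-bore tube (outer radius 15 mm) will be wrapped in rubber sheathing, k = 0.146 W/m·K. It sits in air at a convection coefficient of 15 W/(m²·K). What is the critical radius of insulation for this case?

r_cr ≈ 9.73 mm

For a cylinder r_cr = k/h = 0.146/15
r_cr = 9.73 mm; since the bare radius (15 mm) is above r_cr, any added insulation will reduce heat loss.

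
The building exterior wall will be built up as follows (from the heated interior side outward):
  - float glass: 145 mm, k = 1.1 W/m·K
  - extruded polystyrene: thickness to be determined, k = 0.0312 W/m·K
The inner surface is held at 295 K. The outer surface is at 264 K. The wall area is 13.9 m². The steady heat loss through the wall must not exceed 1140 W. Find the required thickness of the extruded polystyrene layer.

Thermal resistances in series:
R_float glass = L/(kA) = 0.145/(1.1×13.9) = 0.009483 K/W
Sum of the known resistances R_other = 0.009483 K/W
Required total resistance R_tot = ΔT/Q_allow = 31/1140 = 0.02719 K/W
R_extruded polystyrene = R_tot − R_other = 0.01771 K/W
L = R·k·A = 0.01771×0.0312×13.9

L ≈ 7.68 mm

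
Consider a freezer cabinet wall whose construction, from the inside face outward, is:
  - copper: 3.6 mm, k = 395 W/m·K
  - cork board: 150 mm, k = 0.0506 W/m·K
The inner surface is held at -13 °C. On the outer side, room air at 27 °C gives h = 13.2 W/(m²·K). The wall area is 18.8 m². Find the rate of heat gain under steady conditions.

Q ≈ 247 W

Using the resistance-network approach (series):
R_copper = L/(kA) = 0.0036/(395×18.8) = 4.848×10^-7 K/W
R_cork board = L/(kA) = 0.15/(0.0506×18.8) = 0.1577 K/W
R_outer film = 1/(h_o·A) = 1/(13.2×18.8) = 0.00403 K/W
R_total = 0.1617 K/W
Q = ΔT / R_total = 40 / 0.1617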